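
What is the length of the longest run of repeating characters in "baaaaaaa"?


Input: "baaaaaaa"
Scanning for longest run:
  Position 1 ('a'): new char, reset run to 1
  Position 2 ('a'): continues run of 'a', length=2
  Position 3 ('a'): continues run of 'a', length=3
  Position 4 ('a'): continues run of 'a', length=4
  Position 5 ('a'): continues run of 'a', length=5
  Position 6 ('a'): continues run of 'a', length=6
  Position 7 ('a'): continues run of 'a', length=7
Longest run: 'a' with length 7

7


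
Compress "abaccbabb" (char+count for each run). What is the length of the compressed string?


Input: abaccbabb
Runs:
  'a' x 1 => "a1"
  'b' x 1 => "b1"
  'a' x 1 => "a1"
  'c' x 2 => "c2"
  'b' x 1 => "b1"
  'a' x 1 => "a1"
  'b' x 2 => "b2"
Compressed: "a1b1a1c2b1a1b2"
Compressed length: 14

14


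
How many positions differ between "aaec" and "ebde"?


Comparing "aaec" and "ebde" position by position:
  Position 0: 'a' vs 'e' => DIFFER
  Position 1: 'a' vs 'b' => DIFFER
  Position 2: 'e' vs 'd' => DIFFER
  Position 3: 'c' vs 'e' => DIFFER
Positions that differ: 4

4


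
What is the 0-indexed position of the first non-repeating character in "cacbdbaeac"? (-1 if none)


Input: cacbdbaeac
Character frequencies:
  'a': 3
  'b': 2
  'c': 3
  'd': 1
  'e': 1
Scanning left to right for freq == 1:
  Position 0 ('c'): freq=3, skip
  Position 1 ('a'): freq=3, skip
  Position 2 ('c'): freq=3, skip
  Position 3 ('b'): freq=2, skip
  Position 4 ('d'): unique! => answer = 4

4


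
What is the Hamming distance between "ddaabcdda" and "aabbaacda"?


Comparing "ddaabcdda" and "aabbaacda" position by position:
  Position 0: 'd' vs 'a' => differ
  Position 1: 'd' vs 'a' => differ
  Position 2: 'a' vs 'b' => differ
  Position 3: 'a' vs 'b' => differ
  Position 4: 'b' vs 'a' => differ
  Position 5: 'c' vs 'a' => differ
  Position 6: 'd' vs 'c' => differ
  Position 7: 'd' vs 'd' => same
  Position 8: 'a' vs 'a' => same
Total differences (Hamming distance): 7

7


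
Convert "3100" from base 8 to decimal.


Input: "3100" in base 8
Positional expansion:
  Digit '3' (value 3) x 8^3 = 1536
  Digit '1' (value 1) x 8^2 = 64
  Digit '0' (value 0) x 8^1 = 0
  Digit '0' (value 0) x 8^0 = 0
Sum = 1600

1600


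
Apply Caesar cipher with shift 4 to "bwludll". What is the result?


Caesar cipher: shift "bwludll" by 4
  'b' (pos 1) + 4 = pos 5 = 'f'
  'w' (pos 22) + 4 = pos 0 = 'a'
  'l' (pos 11) + 4 = pos 15 = 'p'
  'u' (pos 20) + 4 = pos 24 = 'y'
  'd' (pos 3) + 4 = pos 7 = 'h'
  'l' (pos 11) + 4 = pos 15 = 'p'
  'l' (pos 11) + 4 = pos 15 = 'p'
Result: fapyhpp

fapyhpp


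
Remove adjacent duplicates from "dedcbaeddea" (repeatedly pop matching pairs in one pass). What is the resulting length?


Input: dedcbaeddea
Stack-based adjacent duplicate removal:
  Read 'd': push. Stack: d
  Read 'e': push. Stack: de
  Read 'd': push. Stack: ded
  Read 'c': push. Stack: dedc
  Read 'b': push. Stack: dedcb
  Read 'a': push. Stack: dedcba
  Read 'e': push. Stack: dedcbae
  Read 'd': push. Stack: dedcbaed
  Read 'd': matches stack top 'd' => pop. Stack: dedcbae
  Read 'e': matches stack top 'e' => pop. Stack: dedcba
  Read 'a': matches stack top 'a' => pop. Stack: dedcb
Final stack: "dedcb" (length 5)

5


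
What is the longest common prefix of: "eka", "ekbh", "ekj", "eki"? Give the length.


Words: eka, ekbh, ekj, eki
  Position 0: all 'e' => match
  Position 1: all 'k' => match
  Position 2: ('a', 'b', 'j', 'i') => mismatch, stop
LCP = "ek" (length 2)

2


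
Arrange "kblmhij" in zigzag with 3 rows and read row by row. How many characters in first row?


Zigzag "kblmhij" into 3 rows:
Placing characters:
  'k' => row 0
  'b' => row 1
  'l' => row 2
  'm' => row 1
  'h' => row 0
  'i' => row 1
  'j' => row 2
Rows:
  Row 0: "kh"
  Row 1: "bmi"
  Row 2: "lj"
First row length: 2

2


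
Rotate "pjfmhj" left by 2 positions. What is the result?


Input: "pjfmhj", rotate left by 2
First 2 characters: "pj"
Remaining characters: "fmhj"
Concatenate remaining + first: "fmhj" + "pj" = "fmhjpj"

fmhjpj


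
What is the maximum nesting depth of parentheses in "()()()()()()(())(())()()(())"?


Input: "()()()()()()(())(())()()(())"
Tracking depth:
  Position 0 '(': depth becomes 1
  Position 1 ')': depth becomes 0
  Position 2 '(': depth becomes 1
  Position 3 ')': depth becomes 0
  Position 4 '(': depth becomes 1
  Position 5 ')': depth becomes 0
  Position 6 '(': depth becomes 1
  Position 7 ')': depth becomes 0
  Position 8 '(': depth becomes 1
  Position 9 ')': depth becomes 0
  Position 10 '(': depth becomes 1
  Position 11 ')': depth becomes 0
  Position 12 '(': depth becomes 1
  Position 13 '(': depth becomes 2
  Position 14 ')': depth becomes 1
  Position 15 ')': depth becomes 0
  Position 16 '(': depth becomes 1
  Position 17 '(': depth becomes 2
  Position 18 ')': depth becomes 1
  Position 19 ')': depth becomes 0
  Position 20 '(': depth becomes 1
  Position 21 ')': depth becomes 0
  Position 22 '(': depth becomes 1
  Position 23 ')': depth becomes 0
  Position 24 '(': depth becomes 1
  Position 25 '(': depth becomes 2
  Position 26 ')': depth becomes 1
  Position 27 ')': depth becomes 0
Maximum depth reached: 2

2


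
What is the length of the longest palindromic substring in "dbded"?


Input: "dbded"
Checking substrings for palindromes:
  [0:3] "dbd" (len 3) => palindrome
  [2:5] "ded" (len 3) => palindrome
Longest palindromic substring: "dbd" with length 3

3


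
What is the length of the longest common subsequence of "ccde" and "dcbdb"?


LCS of "ccde" and "dcbdb"
DP table:
           d    c    b    d    b
      0    0    0    0    0    0
  c   0    0    1    1    1    1
  c   0    0    1    1    1    1
  d   0    1    1    1    2    2
  e   0    1    1    1    2    2
LCS length = dp[4][5] = 2

2


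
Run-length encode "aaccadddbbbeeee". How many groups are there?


Input: aaccadddbbbeeee
Scanning for consecutive runs:
  Group 1: 'a' x 2 (positions 0-1)
  Group 2: 'c' x 2 (positions 2-3)
  Group 3: 'a' x 1 (positions 4-4)
  Group 4: 'd' x 3 (positions 5-7)
  Group 5: 'b' x 3 (positions 8-10)
  Group 6: 'e' x 4 (positions 11-14)
Total groups: 6

6


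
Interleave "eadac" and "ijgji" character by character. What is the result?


Interleaving "eadac" and "ijgji":
  Position 0: 'e' from first, 'i' from second => "ei"
  Position 1: 'a' from first, 'j' from second => "aj"
  Position 2: 'd' from first, 'g' from second => "dg"
  Position 3: 'a' from first, 'j' from second => "aj"
  Position 4: 'c' from first, 'i' from second => "ci"
Result: eiajdgajci

eiajdgajci


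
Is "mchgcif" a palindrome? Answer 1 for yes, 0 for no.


Input: mchgcif
Reversed: ficghcm
  Compare pos 0 ('m') with pos 6 ('f'): MISMATCH
  Compare pos 1 ('c') with pos 5 ('i'): MISMATCH
  Compare pos 2 ('h') with pos 4 ('c'): MISMATCH
Result: not a palindrome

0


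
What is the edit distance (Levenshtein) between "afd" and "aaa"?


Computing edit distance: "afd" -> "aaa"
DP table:
           a    a    a
      0    1    2    3
  a   1    0    1    2
  f   2    1    1    2
  d   3    2    2    2
Edit distance = dp[3][3] = 2

2


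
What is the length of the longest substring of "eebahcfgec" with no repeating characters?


Input: "eebahcfgec"
Sliding window (track last position of each char):
  Position 0 ('e'): window [0,0] length 1 -- new best
  Position 1 ('e'): repeat (last at 0), move window start to 1
  Position 1 ('e'): window [1,1] length 1
  Position 2 ('b'): window [1,2] length 2 -- new best
  Position 3 ('a'): window [1,3] length 3 -- new best
  Position 4 ('h'): window [1,4] length 4 -- new best
  Position 5 ('c'): window [1,5] length 5 -- new best
  Position 6 ('f'): window [1,6] length 6 -- new best
  Position 7 ('g'): window [1,7] length 7 -- new best
  Position 8 ('e'): repeat (last at 1), move window start to 2
  Position 8 ('e'): window [2,8] length 7
  Position 9 ('c'): repeat (last at 5), move window start to 6
  Position 9 ('c'): window [6,9] length 4
Longest substring with no repeats: "ebahcfg" with length 7

7


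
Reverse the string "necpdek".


Input: necpdek
Reading characters right to left:
  Position 6: 'k'
  Position 5: 'e'
  Position 4: 'd'
  Position 3: 'p'
  Position 2: 'c'
  Position 1: 'e'
  Position 0: 'n'
Reversed: kedpcen

kedpcen


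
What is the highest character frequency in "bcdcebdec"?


Input: bcdcebdec
Character counts:
  'b': 2
  'c': 3
  'd': 2
  'e': 2
Maximum frequency: 3

3


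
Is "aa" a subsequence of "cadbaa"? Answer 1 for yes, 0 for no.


Check if "aa" is a subsequence of "cadbaa"
Greedy scan:
  Position 0 ('c'): no match needed
  Position 1 ('a'): matches sub[0] = 'a'
  Position 2 ('d'): no match needed
  Position 3 ('b'): no match needed
  Position 4 ('a'): matches sub[1] = 'a'
  Position 5 ('a'): no match needed
All 2 characters matched => is a subsequence

1


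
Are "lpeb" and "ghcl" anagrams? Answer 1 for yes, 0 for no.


Strings: "lpeb", "ghcl"
Sorted first:  belp
Sorted second: cghl
Differ at position 0: 'b' vs 'c' => not anagrams

0


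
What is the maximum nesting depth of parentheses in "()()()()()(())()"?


Input: "()()()()()(())()"
Tracking depth:
  Position 0 '(': depth becomes 1
  Position 1 ')': depth becomes 0
  Position 2 '(': depth becomes 1
  Position 3 ')': depth becomes 0
  Position 4 '(': depth becomes 1
  Position 5 ')': depth becomes 0
  Position 6 '(': depth becomes 1
  Position 7 ')': depth becomes 0
  Position 8 '(': depth becomes 1
  Position 9 ')': depth becomes 0
  Position 10 '(': depth becomes 1
  Position 11 '(': depth becomes 2
  Position 12 ')': depth becomes 1
  Position 13 ')': depth becomes 0
  Position 14 '(': depth becomes 1
  Position 15 ')': depth becomes 0
Maximum depth reached: 2

2


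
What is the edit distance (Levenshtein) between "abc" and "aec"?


Computing edit distance: "abc" -> "aec"
DP table:
           a    e    c
      0    1    2    3
  a   1    0    1    2
  b   2    1    1    2
  c   3    2    2    1
Edit distance = dp[3][3] = 1

1


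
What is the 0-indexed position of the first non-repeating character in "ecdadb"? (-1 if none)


Input: ecdadb
Character frequencies:
  'a': 1
  'b': 1
  'c': 1
  'd': 2
  'e': 1
Scanning left to right for freq == 1:
  Position 0 ('e'): unique! => answer = 0

0


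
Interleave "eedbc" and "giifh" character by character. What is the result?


Interleaving "eedbc" and "giifh":
  Position 0: 'e' from first, 'g' from second => "eg"
  Position 1: 'e' from first, 'i' from second => "ei"
  Position 2: 'd' from first, 'i' from second => "di"
  Position 3: 'b' from first, 'f' from second => "bf"
  Position 4: 'c' from first, 'h' from second => "ch"
Result: egeidibfch

egeidibfch


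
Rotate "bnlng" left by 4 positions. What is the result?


Input: "bnlng", rotate left by 4
First 4 characters: "bnln"
Remaining characters: "g"
Concatenate remaining + first: "g" + "bnln" = "gbnln"

gbnln


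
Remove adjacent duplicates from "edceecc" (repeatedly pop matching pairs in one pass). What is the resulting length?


Input: edceecc
Stack-based adjacent duplicate removal:
  Read 'e': push. Stack: e
  Read 'd': push. Stack: ed
  Read 'c': push. Stack: edc
  Read 'e': push. Stack: edce
  Read 'e': matches stack top 'e' => pop. Stack: edc
  Read 'c': matches stack top 'c' => pop. Stack: ed
  Read 'c': push. Stack: edc
Final stack: "edc" (length 3)

3


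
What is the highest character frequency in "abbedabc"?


Input: abbedabc
Character counts:
  'a': 2
  'b': 3
  'c': 1
  'd': 1
  'e': 1
Maximum frequency: 3

3


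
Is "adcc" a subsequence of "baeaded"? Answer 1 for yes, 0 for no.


Check if "adcc" is a subsequence of "baeaded"
Greedy scan:
  Position 0 ('b'): no match needed
  Position 1 ('a'): matches sub[0] = 'a'
  Position 2 ('e'): no match needed
  Position 3 ('a'): no match needed
  Position 4 ('d'): matches sub[1] = 'd'
  Position 5 ('e'): no match needed
  Position 6 ('d'): no match needed
Only matched 2/4 characters => not a subsequence

0


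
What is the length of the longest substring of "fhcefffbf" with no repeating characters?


Input: "fhcefffbf"
Sliding window (track last position of each char):
  Position 0 ('f'): window [0,0] length 1 -- new best
  Position 1 ('h'): window [0,1] length 2 -- new best
  Position 2 ('c'): window [0,2] length 3 -- new best
  Position 3 ('e'): window [0,3] length 4 -- new best
  Position 4 ('f'): repeat (last at 0), move window start to 1
  Position 4 ('f'): window [1,4] length 4
  Position 5 ('f'): repeat (last at 4), move window start to 5
  Position 5 ('f'): window [5,5] length 1
  Position 6 ('f'): repeat (last at 5), move window start to 6
  Position 6 ('f'): window [6,6] length 1
  Position 7 ('b'): window [6,7] length 2
  Position 8 ('f'): repeat (last at 6), move window start to 7
  Position 8 ('f'): window [7,8] length 2
Longest substring with no repeats: "fhce" with length 4

4


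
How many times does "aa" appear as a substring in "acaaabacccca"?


Searching for "aa" in "acaaabacccca"
Scanning each position:
  Position 0: "ac" => no
  Position 1: "ca" => no
  Position 2: "aa" => MATCH
  Position 3: "aa" => MATCH
  Position 4: "ab" => no
  Position 5: "ba" => no
  Position 6: "ac" => no
  Position 7: "cc" => no
  Position 8: "cc" => no
  Position 9: "cc" => no
  Position 10: "ca" => no
Total occurrences: 2

2


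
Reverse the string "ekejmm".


Input: ekejmm
Reading characters right to left:
  Position 5: 'm'
  Position 4: 'm'
  Position 3: 'j'
  Position 2: 'e'
  Position 1: 'k'
  Position 0: 'e'
Reversed: mmjeke

mmjeke


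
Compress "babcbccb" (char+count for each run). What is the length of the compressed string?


Input: babcbccb
Runs:
  'b' x 1 => "b1"
  'a' x 1 => "a1"
  'b' x 1 => "b1"
  'c' x 1 => "c1"
  'b' x 1 => "b1"
  'c' x 2 => "c2"
  'b' x 1 => "b1"
Compressed: "b1a1b1c1b1c2b1"
Compressed length: 14

14


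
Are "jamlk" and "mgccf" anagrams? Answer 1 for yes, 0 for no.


Strings: "jamlk", "mgccf"
Sorted first:  ajklm
Sorted second: ccfgm
Differ at position 0: 'a' vs 'c' => not anagrams

0


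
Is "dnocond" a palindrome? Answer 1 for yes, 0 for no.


Input: dnocond
Reversed: dnocond
  Compare pos 0 ('d') with pos 6 ('d'): match
  Compare pos 1 ('n') with pos 5 ('n'): match
  Compare pos 2 ('o') with pos 4 ('o'): match
Result: palindrome

1


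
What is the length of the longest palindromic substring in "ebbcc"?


Input: "ebbcc"
Checking substrings for palindromes:
  [1:3] "bb" (len 2) => palindrome
  [3:5] "cc" (len 2) => palindrome
Longest palindromic substring: "bb" with length 2

2


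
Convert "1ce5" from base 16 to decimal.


Input: "1ce5" in base 16
Positional expansion:
  Digit '1' (value 1) x 16^3 = 4096
  Digit 'c' (value 12) x 16^2 = 3072
  Digit 'e' (value 14) x 16^1 = 224
  Digit '5' (value 5) x 16^0 = 5
Sum = 7397

7397


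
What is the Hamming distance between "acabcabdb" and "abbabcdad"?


Comparing "acabcabdb" and "abbabcdad" position by position:
  Position 0: 'a' vs 'a' => same
  Position 1: 'c' vs 'b' => differ
  Position 2: 'a' vs 'b' => differ
  Position 3: 'b' vs 'a' => differ
  Position 4: 'c' vs 'b' => differ
  Position 5: 'a' vs 'c' => differ
  Position 6: 'b' vs 'd' => differ
  Position 7: 'd' vs 'a' => differ
  Position 8: 'b' vs 'd' => differ
Total differences (Hamming distance): 8

8


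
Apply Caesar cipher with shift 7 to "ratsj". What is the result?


Caesar cipher: shift "ratsj" by 7
  'r' (pos 17) + 7 = pos 24 = 'y'
  'a' (pos 0) + 7 = pos 7 = 'h'
  't' (pos 19) + 7 = pos 0 = 'a'
  's' (pos 18) + 7 = pos 25 = 'z'
  'j' (pos 9) + 7 = pos 16 = 'q'
Result: yhazq

yhazq


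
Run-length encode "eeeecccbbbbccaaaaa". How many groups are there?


Input: eeeecccbbbbccaaaaa
Scanning for consecutive runs:
  Group 1: 'e' x 4 (positions 0-3)
  Group 2: 'c' x 3 (positions 4-6)
  Group 3: 'b' x 4 (positions 7-10)
  Group 4: 'c' x 2 (positions 11-12)
  Group 5: 'a' x 5 (positions 13-17)
Total groups: 5

5


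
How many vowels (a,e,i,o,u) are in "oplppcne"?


Input: oplppcne
Checking each character:
  'o' at position 0: vowel (running total: 1)
  'p' at position 1: consonant
  'l' at position 2: consonant
  'p' at position 3: consonant
  'p' at position 4: consonant
  'c' at position 5: consonant
  'n' at position 6: consonant
  'e' at position 7: vowel (running total: 2)
Total vowels: 2

2


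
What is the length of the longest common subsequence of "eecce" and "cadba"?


LCS of "eecce" and "cadba"
DP table:
           c    a    d    b    a
      0    0    0    0    0    0
  e   0    0    0    0    0    0
  e   0    0    0    0    0    0
  c   0    1    1    1    1    1
  c   0    1    1    1    1    1
  e   0    1    1    1    1    1
LCS length = dp[5][5] = 1

1


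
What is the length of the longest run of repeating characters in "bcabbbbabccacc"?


Input: "bcabbbbabccacc"
Scanning for longest run:
  Position 1 ('c'): new char, reset run to 1
  Position 2 ('a'): new char, reset run to 1
  Position 3 ('b'): new char, reset run to 1
  Position 4 ('b'): continues run of 'b', length=2
  Position 5 ('b'): continues run of 'b', length=3
  Position 6 ('b'): continues run of 'b', length=4
  Position 7 ('a'): new char, reset run to 1
  Position 8 ('b'): new char, reset run to 1
  Position 9 ('c'): new char, reset run to 1
  Position 10 ('c'): continues run of 'c', length=2
  Position 11 ('a'): new char, reset run to 1
  Position 12 ('c'): new char, reset run to 1
  Position 13 ('c'): continues run of 'c', length=2
Longest run: 'b' with length 4

4


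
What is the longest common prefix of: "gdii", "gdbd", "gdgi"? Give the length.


Words: gdii, gdbd, gdgi
  Position 0: all 'g' => match
  Position 1: all 'd' => match
  Position 2: ('i', 'b', 'g') => mismatch, stop
LCP = "gd" (length 2)

2


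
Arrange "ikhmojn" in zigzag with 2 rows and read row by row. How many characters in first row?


Zigzag "ikhmojn" into 2 rows:
Placing characters:
  'i' => row 0
  'k' => row 1
  'h' => row 0
  'm' => row 1
  'o' => row 0
  'j' => row 1
  'n' => row 0
Rows:
  Row 0: "ihon"
  Row 1: "kmj"
First row length: 4

4


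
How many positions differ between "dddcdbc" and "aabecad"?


Comparing "dddcdbc" and "aabecad" position by position:
  Position 0: 'd' vs 'a' => DIFFER
  Position 1: 'd' vs 'a' => DIFFER
  Position 2: 'd' vs 'b' => DIFFER
  Position 3: 'c' vs 'e' => DIFFER
  Position 4: 'd' vs 'c' => DIFFER
  Position 5: 'b' vs 'a' => DIFFER
  Position 6: 'c' vs 'd' => DIFFER
Positions that differ: 7

7


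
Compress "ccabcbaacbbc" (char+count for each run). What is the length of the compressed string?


Input: ccabcbaacbbc
Runs:
  'c' x 2 => "c2"
  'a' x 1 => "a1"
  'b' x 1 => "b1"
  'c' x 1 => "c1"
  'b' x 1 => "b1"
  'a' x 2 => "a2"
  'c' x 1 => "c1"
  'b' x 2 => "b2"
  'c' x 1 => "c1"
Compressed: "c2a1b1c1b1a2c1b2c1"
Compressed length: 18

18


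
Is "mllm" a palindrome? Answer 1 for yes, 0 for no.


Input: mllm
Reversed: mllm
  Compare pos 0 ('m') with pos 3 ('m'): match
  Compare pos 1 ('l') with pos 2 ('l'): match
Result: palindrome

1


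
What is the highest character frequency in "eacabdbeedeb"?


Input: eacabdbeedeb
Character counts:
  'a': 2
  'b': 3
  'c': 1
  'd': 2
  'e': 4
Maximum frequency: 4

4


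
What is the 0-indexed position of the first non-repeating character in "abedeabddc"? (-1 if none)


Input: abedeabddc
Character frequencies:
  'a': 2
  'b': 2
  'c': 1
  'd': 3
  'e': 2
Scanning left to right for freq == 1:
  Position 0 ('a'): freq=2, skip
  Position 1 ('b'): freq=2, skip
  Position 2 ('e'): freq=2, skip
  Position 3 ('d'): freq=3, skip
  Position 4 ('e'): freq=2, skip
  Position 5 ('a'): freq=2, skip
  Position 6 ('b'): freq=2, skip
  Position 7 ('d'): freq=3, skip
  Position 8 ('d'): freq=3, skip
  Position 9 ('c'): unique! => answer = 9

9


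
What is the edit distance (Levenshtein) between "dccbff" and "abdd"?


Computing edit distance: "dccbff" -> "abdd"
DP table:
           a    b    d    d
      0    1    2    3    4
  d   1    1    2    2    3
  c   2    2    2    3    3
  c   3    3    3    3    4
  b   4    4    3    4    4
  f   5    5    4    4    5
  f   6    6    5    5    5
Edit distance = dp[6][4] = 5

5


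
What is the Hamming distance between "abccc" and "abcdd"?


Comparing "abccc" and "abcdd" position by position:
  Position 0: 'a' vs 'a' => same
  Position 1: 'b' vs 'b' => same
  Position 2: 'c' vs 'c' => same
  Position 3: 'c' vs 'd' => differ
  Position 4: 'c' vs 'd' => differ
Total differences (Hamming distance): 2

2


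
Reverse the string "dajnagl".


Input: dajnagl
Reading characters right to left:
  Position 6: 'l'
  Position 5: 'g'
  Position 4: 'a'
  Position 3: 'n'
  Position 2: 'j'
  Position 1: 'a'
  Position 0: 'd'
Reversed: lganjad

lganjad


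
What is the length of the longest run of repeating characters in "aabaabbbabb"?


Input: "aabaabbbabb"
Scanning for longest run:
  Position 1 ('a'): continues run of 'a', length=2
  Position 2 ('b'): new char, reset run to 1
  Position 3 ('a'): new char, reset run to 1
  Position 4 ('a'): continues run of 'a', length=2
  Position 5 ('b'): new char, reset run to 1
  Position 6 ('b'): continues run of 'b', length=2
  Position 7 ('b'): continues run of 'b', length=3
  Position 8 ('a'): new char, reset run to 1
  Position 9 ('b'): new char, reset run to 1
  Position 10 ('b'): continues run of 'b', length=2
Longest run: 'b' with length 3

3


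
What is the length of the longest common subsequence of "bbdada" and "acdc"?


LCS of "bbdada" and "acdc"
DP table:
           a    c    d    c
      0    0    0    0    0
  b   0    0    0    0    0
  b   0    0    0    0    0
  d   0    0    0    1    1
  a   0    1    1    1    1
  d   0    1    1    2    2
  a   0    1    1    2    2
LCS length = dp[6][4] = 2

2


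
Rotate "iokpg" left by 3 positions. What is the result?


Input: "iokpg", rotate left by 3
First 3 characters: "iok"
Remaining characters: "pg"
Concatenate remaining + first: "pg" + "iok" = "pgiok"

pgiok


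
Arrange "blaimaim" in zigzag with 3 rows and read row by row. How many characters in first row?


Zigzag "blaimaim" into 3 rows:
Placing characters:
  'b' => row 0
  'l' => row 1
  'a' => row 2
  'i' => row 1
  'm' => row 0
  'a' => row 1
  'i' => row 2
  'm' => row 1
Rows:
  Row 0: "bm"
  Row 1: "liam"
  Row 2: "ai"
First row length: 2

2


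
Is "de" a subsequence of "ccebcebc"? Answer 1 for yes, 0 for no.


Check if "de" is a subsequence of "ccebcebc"
Greedy scan:
  Position 0 ('c'): no match needed
  Position 1 ('c'): no match needed
  Position 2 ('e'): no match needed
  Position 3 ('b'): no match needed
  Position 4 ('c'): no match needed
  Position 5 ('e'): no match needed
  Position 6 ('b'): no match needed
  Position 7 ('c'): no match needed
Only matched 0/2 characters => not a subsequence

0


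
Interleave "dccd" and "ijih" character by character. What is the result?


Interleaving "dccd" and "ijih":
  Position 0: 'd' from first, 'i' from second => "di"
  Position 1: 'c' from first, 'j' from second => "cj"
  Position 2: 'c' from first, 'i' from second => "ci"
  Position 3: 'd' from first, 'h' from second => "dh"
Result: dicjcidh

dicjcidh


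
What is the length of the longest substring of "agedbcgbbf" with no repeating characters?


Input: "agedbcgbbf"
Sliding window (track last position of each char):
  Position 0 ('a'): window [0,0] length 1 -- new best
  Position 1 ('g'): window [0,1] length 2 -- new best
  Position 2 ('e'): window [0,2] length 3 -- new best
  Position 3 ('d'): window [0,3] length 4 -- new best
  Position 4 ('b'): window [0,4] length 5 -- new best
  Position 5 ('c'): window [0,5] length 6 -- new best
  Position 6 ('g'): repeat (last at 1), move window start to 2
  Position 6 ('g'): window [2,6] length 5
  Position 7 ('b'): repeat (last at 4), move window start to 5
  Position 7 ('b'): window [5,7] length 3
  Position 8 ('b'): repeat (last at 7), move window start to 8
  Position 8 ('b'): window [8,8] length 1
  Position 9 ('f'): window [8,9] length 2
Longest substring with no repeats: "agedbc" with length 6

6


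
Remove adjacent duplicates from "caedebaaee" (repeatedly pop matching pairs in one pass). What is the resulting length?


Input: caedebaaee
Stack-based adjacent duplicate removal:
  Read 'c': push. Stack: c
  Read 'a': push. Stack: ca
  Read 'e': push. Stack: cae
  Read 'd': push. Stack: caed
  Read 'e': push. Stack: caede
  Read 'b': push. Stack: caedeb
  Read 'a': push. Stack: caedeba
  Read 'a': matches stack top 'a' => pop. Stack: caedeb
  Read 'e': push. Stack: caedebe
  Read 'e': matches stack top 'e' => pop. Stack: caedeb
Final stack: "caedeb" (length 6)

6


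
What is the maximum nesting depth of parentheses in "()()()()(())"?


Input: "()()()()(())"
Tracking depth:
  Position 0 '(': depth becomes 1
  Position 1 ')': depth becomes 0
  Position 2 '(': depth becomes 1
  Position 3 ')': depth becomes 0
  Position 4 '(': depth becomes 1
  Position 5 ')': depth becomes 0
  Position 6 '(': depth becomes 1
  Position 7 ')': depth becomes 0
  Position 8 '(': depth becomes 1
  Position 9 '(': depth becomes 2
  Position 10 ')': depth becomes 1
  Position 11 ')': depth becomes 0
Maximum depth reached: 2

2


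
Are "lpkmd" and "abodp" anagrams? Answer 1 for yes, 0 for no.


Strings: "lpkmd", "abodp"
Sorted first:  dklmp
Sorted second: abdop
Differ at position 0: 'd' vs 'a' => not anagrams

0


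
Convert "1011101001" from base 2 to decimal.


Input: "1011101001" in base 2
Positional expansion:
  Digit '1' (value 1) x 2^9 = 512
  Digit '0' (value 0) x 2^8 = 0
  Digit '1' (value 1) x 2^7 = 128
  Digit '1' (value 1) x 2^6 = 64
  Digit '1' (value 1) x 2^5 = 32
  Digit '0' (value 0) x 2^4 = 0
  Digit '1' (value 1) x 2^3 = 8
  Digit '0' (value 0) x 2^2 = 0
  Digit '0' (value 0) x 2^1 = 0
  Digit '1' (value 1) x 2^0 = 1
Sum = 745

745


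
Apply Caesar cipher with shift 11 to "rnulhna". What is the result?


Caesar cipher: shift "rnulhna" by 11
  'r' (pos 17) + 11 = pos 2 = 'c'
  'n' (pos 13) + 11 = pos 24 = 'y'
  'u' (pos 20) + 11 = pos 5 = 'f'
  'l' (pos 11) + 11 = pos 22 = 'w'
  'h' (pos 7) + 11 = pos 18 = 's'
  'n' (pos 13) + 11 = pos 24 = 'y'
  'a' (pos 0) + 11 = pos 11 = 'l'
Result: cyfwsyl

cyfwsyl


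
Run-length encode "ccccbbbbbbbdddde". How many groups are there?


Input: ccccbbbbbbbdddde
Scanning for consecutive runs:
  Group 1: 'c' x 4 (positions 0-3)
  Group 2: 'b' x 7 (positions 4-10)
  Group 3: 'd' x 4 (positions 11-14)
  Group 4: 'e' x 1 (positions 15-15)
Total groups: 4

4


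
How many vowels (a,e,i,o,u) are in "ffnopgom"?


Input: ffnopgom
Checking each character:
  'f' at position 0: consonant
  'f' at position 1: consonant
  'n' at position 2: consonant
  'o' at position 3: vowel (running total: 1)
  'p' at position 4: consonant
  'g' at position 5: consonant
  'o' at position 6: vowel (running total: 2)
  'm' at position 7: consonant
Total vowels: 2

2


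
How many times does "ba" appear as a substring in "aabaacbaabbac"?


Searching for "ba" in "aabaacbaabbac"
Scanning each position:
  Position 0: "aa" => no
  Position 1: "ab" => no
  Position 2: "ba" => MATCH
  Position 3: "aa" => no
  Position 4: "ac" => no
  Position 5: "cb" => no
  Position 6: "ba" => MATCH
  Position 7: "aa" => no
  Position 8: "ab" => no
  Position 9: "bb" => no
  Position 10: "ba" => MATCH
  Position 11: "ac" => no
Total occurrences: 3

3


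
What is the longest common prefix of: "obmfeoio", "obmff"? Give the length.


Words: obmfeoio, obmff
  Position 0: all 'o' => match
  Position 1: all 'b' => match
  Position 2: all 'm' => match
  Position 3: all 'f' => match
  Position 4: ('e', 'f') => mismatch, stop
LCP = "obmf" (length 4)

4


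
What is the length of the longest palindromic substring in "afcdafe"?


Input: "afcdafe"
Checking substrings for palindromes:
  No multi-char palindromic substrings found
Longest palindromic substring: "a" with length 1

1


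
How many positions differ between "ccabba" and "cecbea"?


Comparing "ccabba" and "cecbea" position by position:
  Position 0: 'c' vs 'c' => same
  Position 1: 'c' vs 'e' => DIFFER
  Position 2: 'a' vs 'c' => DIFFER
  Position 3: 'b' vs 'b' => same
  Position 4: 'b' vs 'e' => DIFFER
  Position 5: 'a' vs 'a' => same
Positions that differ: 3

3


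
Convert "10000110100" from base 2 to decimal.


Input: "10000110100" in base 2
Positional expansion:
  Digit '1' (value 1) x 2^10 = 1024
  Digit '0' (value 0) x 2^9 = 0
  Digit '0' (value 0) x 2^8 = 0
  Digit '0' (value 0) x 2^7 = 0
  Digit '0' (value 0) x 2^6 = 0
  Digit '1' (value 1) x 2^5 = 32
  Digit '1' (value 1) x 2^4 = 16
  Digit '0' (value 0) x 2^3 = 0
  Digit '1' (value 1) x 2^2 = 4
  Digit '0' (value 0) x 2^1 = 0
  Digit '0' (value 0) x 2^0 = 0
Sum = 1076

1076


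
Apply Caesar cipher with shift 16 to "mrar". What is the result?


Caesar cipher: shift "mrar" by 16
  'm' (pos 12) + 16 = pos 2 = 'c'
  'r' (pos 17) + 16 = pos 7 = 'h'
  'a' (pos 0) + 16 = pos 16 = 'q'
  'r' (pos 17) + 16 = pos 7 = 'h'
Result: chqh

chqh


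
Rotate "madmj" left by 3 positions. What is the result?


Input: "madmj", rotate left by 3
First 3 characters: "mad"
Remaining characters: "mj"
Concatenate remaining + first: "mj" + "mad" = "mjmad"

mjmad


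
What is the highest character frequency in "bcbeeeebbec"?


Input: bcbeeeebbec
Character counts:
  'b': 4
  'c': 2
  'e': 5
Maximum frequency: 5

5


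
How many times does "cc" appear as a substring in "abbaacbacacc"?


Searching for "cc" in "abbaacbacacc"
Scanning each position:
  Position 0: "ab" => no
  Position 1: "bb" => no
  Position 2: "ba" => no
  Position 3: "aa" => no
  Position 4: "ac" => no
  Position 5: "cb" => no
  Position 6: "ba" => no
  Position 7: "ac" => no
  Position 8: "ca" => no
  Position 9: "ac" => no
  Position 10: "cc" => MATCH
Total occurrences: 1

1


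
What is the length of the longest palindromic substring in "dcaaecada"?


Input: "dcaaecada"
Checking substrings for palindromes:
  [6:9] "ada" (len 3) => palindrome
  [2:4] "aa" (len 2) => palindrome
Longest palindromic substring: "ada" with length 3

3


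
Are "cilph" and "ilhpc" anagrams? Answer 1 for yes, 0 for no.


Strings: "cilph", "ilhpc"
Sorted first:  chilp
Sorted second: chilp
Sorted forms match => anagrams

1


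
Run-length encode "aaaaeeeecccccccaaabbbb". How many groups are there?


Input: aaaaeeeecccccccaaabbbb
Scanning for consecutive runs:
  Group 1: 'a' x 4 (positions 0-3)
  Group 2: 'e' x 4 (positions 4-7)
  Group 3: 'c' x 7 (positions 8-14)
  Group 4: 'a' x 3 (positions 15-17)
  Group 5: 'b' x 4 (positions 18-21)
Total groups: 5

5


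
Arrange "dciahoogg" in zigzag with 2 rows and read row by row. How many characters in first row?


Zigzag "dciahoogg" into 2 rows:
Placing characters:
  'd' => row 0
  'c' => row 1
  'i' => row 0
  'a' => row 1
  'h' => row 0
  'o' => row 1
  'o' => row 0
  'g' => row 1
  'g' => row 0
Rows:
  Row 0: "dihog"
  Row 1: "caog"
First row length: 5

5


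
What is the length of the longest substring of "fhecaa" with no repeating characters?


Input: "fhecaa"
Sliding window (track last position of each char):
  Position 0 ('f'): window [0,0] length 1 -- new best
  Position 1 ('h'): window [0,1] length 2 -- new best
  Position 2 ('e'): window [0,2] length 3 -- new best
  Position 3 ('c'): window [0,3] length 4 -- new best
  Position 4 ('a'): window [0,4] length 5 -- new best
  Position 5 ('a'): repeat (last at 4), move window start to 5
  Position 5 ('a'): window [5,5] length 1
Longest substring with no repeats: "fheca" with length 5

5


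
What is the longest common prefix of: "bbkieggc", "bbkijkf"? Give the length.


Words: bbkieggc, bbkijkf
  Position 0: all 'b' => match
  Position 1: all 'b' => match
  Position 2: all 'k' => match
  Position 3: all 'i' => match
  Position 4: ('e', 'j') => mismatch, stop
LCP = "bbki" (length 4)

4


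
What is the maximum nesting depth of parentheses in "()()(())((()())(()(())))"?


Input: "()()(())((()())(()(())))"
Tracking depth:
  Position 0 '(': depth becomes 1
  Position 1 ')': depth becomes 0
  Position 2 '(': depth becomes 1
  Position 3 ')': depth becomes 0
  Position 4 '(': depth becomes 1
  Position 5 '(': depth becomes 2
  Position 6 ')': depth becomes 1
  Position 7 ')': depth becomes 0
  Position 8 '(': depth becomes 1
  Position 9 '(': depth becomes 2
  Position 10 '(': depth becomes 3
  Position 11 ')': depth becomes 2
  Position 12 '(': depth becomes 3
  Position 13 ')': depth becomes 2
  Position 14 ')': depth becomes 1
  Position 15 '(': depth becomes 2
  Position 16 '(': depth becomes 3
  Position 17 ')': depth becomes 2
  Position 18 '(': depth becomes 3
  Position 19 '(': depth becomes 4
  Position 20 ')': depth becomes 3
  Position 21 ')': depth becomes 2
  Position 22 ')': depth becomes 1
  Position 23 ')': depth becomes 0
Maximum depth reached: 4

4


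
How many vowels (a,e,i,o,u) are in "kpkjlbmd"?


Input: kpkjlbmd
Checking each character:
  'k' at position 0: consonant
  'p' at position 1: consonant
  'k' at position 2: consonant
  'j' at position 3: consonant
  'l' at position 4: consonant
  'b' at position 5: consonant
  'm' at position 6: consonant
  'd' at position 7: consonant
Total vowels: 0

0


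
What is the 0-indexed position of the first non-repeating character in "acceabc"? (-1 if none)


Input: acceabc
Character frequencies:
  'a': 2
  'b': 1
  'c': 3
  'e': 1
Scanning left to right for freq == 1:
  Position 0 ('a'): freq=2, skip
  Position 1 ('c'): freq=3, skip
  Position 2 ('c'): freq=3, skip
  Position 3 ('e'): unique! => answer = 3

3


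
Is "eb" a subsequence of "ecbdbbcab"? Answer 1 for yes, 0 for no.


Check if "eb" is a subsequence of "ecbdbbcab"
Greedy scan:
  Position 0 ('e'): matches sub[0] = 'e'
  Position 1 ('c'): no match needed
  Position 2 ('b'): matches sub[1] = 'b'
  Position 3 ('d'): no match needed
  Position 4 ('b'): no match needed
  Position 5 ('b'): no match needed
  Position 6 ('c'): no match needed
  Position 7 ('a'): no match needed
  Position 8 ('b'): no match needed
All 2 characters matched => is a subsequence

1


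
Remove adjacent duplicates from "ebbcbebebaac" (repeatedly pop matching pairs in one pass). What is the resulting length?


Input: ebbcbebebaac
Stack-based adjacent duplicate removal:
  Read 'e': push. Stack: e
  Read 'b': push. Stack: eb
  Read 'b': matches stack top 'b' => pop. Stack: e
  Read 'c': push. Stack: ec
  Read 'b': push. Stack: ecb
  Read 'e': push. Stack: ecbe
  Read 'b': push. Stack: ecbeb
  Read 'e': push. Stack: ecbebe
  Read 'b': push. Stack: ecbebeb
  Read 'a': push. Stack: ecbebeba
  Read 'a': matches stack top 'a' => pop. Stack: ecbebeb
  Read 'c': push. Stack: ecbebebc
Final stack: "ecbebebc" (length 8)

8


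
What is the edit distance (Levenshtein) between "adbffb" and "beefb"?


Computing edit distance: "adbffb" -> "beefb"
DP table:
           b    e    e    f    b
      0    1    2    3    4    5
  a   1    1    2    3    4    5
  d   2    2    2    3    4    5
  b   3    2    3    3    4    4
  f   4    3    3    4    3    4
  f   5    4    4    4    4    4
  b   6    5    5    5    5    4
Edit distance = dp[6][5] = 4

4


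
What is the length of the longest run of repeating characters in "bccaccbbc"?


Input: "bccaccbbc"
Scanning for longest run:
  Position 1 ('c'): new char, reset run to 1
  Position 2 ('c'): continues run of 'c', length=2
  Position 3 ('a'): new char, reset run to 1
  Position 4 ('c'): new char, reset run to 1
  Position 5 ('c'): continues run of 'c', length=2
  Position 6 ('b'): new char, reset run to 1
  Position 7 ('b'): continues run of 'b', length=2
  Position 8 ('c'): new char, reset run to 1
Longest run: 'c' with length 2

2


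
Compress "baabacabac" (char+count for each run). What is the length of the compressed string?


Input: baabacabac
Runs:
  'b' x 1 => "b1"
  'a' x 2 => "a2"
  'b' x 1 => "b1"
  'a' x 1 => "a1"
  'c' x 1 => "c1"
  'a' x 1 => "a1"
  'b' x 1 => "b1"
  'a' x 1 => "a1"
  'c' x 1 => "c1"
Compressed: "b1a2b1a1c1a1b1a1c1"
Compressed length: 18

18


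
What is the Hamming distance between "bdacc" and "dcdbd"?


Comparing "bdacc" and "dcdbd" position by position:
  Position 0: 'b' vs 'd' => differ
  Position 1: 'd' vs 'c' => differ
  Position 2: 'a' vs 'd' => differ
  Position 3: 'c' vs 'b' => differ
  Position 4: 'c' vs 'd' => differ
Total differences (Hamming distance): 5

5


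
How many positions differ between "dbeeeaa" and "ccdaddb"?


Comparing "dbeeeaa" and "ccdaddb" position by position:
  Position 0: 'd' vs 'c' => DIFFER
  Position 1: 'b' vs 'c' => DIFFER
  Position 2: 'e' vs 'd' => DIFFER
  Position 3: 'e' vs 'a' => DIFFER
  Position 4: 'e' vs 'd' => DIFFER
  Position 5: 'a' vs 'd' => DIFFER
  Position 6: 'a' vs 'b' => DIFFER
Positions that differ: 7

7


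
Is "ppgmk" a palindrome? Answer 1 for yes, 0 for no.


Input: ppgmk
Reversed: kmgpp
  Compare pos 0 ('p') with pos 4 ('k'): MISMATCH
  Compare pos 1 ('p') with pos 3 ('m'): MISMATCH
Result: not a palindrome

0


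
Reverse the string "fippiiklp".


Input: fippiiklp
Reading characters right to left:
  Position 8: 'p'
  Position 7: 'l'
  Position 6: 'k'
  Position 5: 'i'
  Position 4: 'i'
  Position 3: 'p'
  Position 2: 'p'
  Position 1: 'i'
  Position 0: 'f'
Reversed: plkiippif

plkiippif


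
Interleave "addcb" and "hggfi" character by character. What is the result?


Interleaving "addcb" and "hggfi":
  Position 0: 'a' from first, 'h' from second => "ah"
  Position 1: 'd' from first, 'g' from second => "dg"
  Position 2: 'd' from first, 'g' from second => "dg"
  Position 3: 'c' from first, 'f' from second => "cf"
  Position 4: 'b' from first, 'i' from second => "bi"
Result: ahdgdgcfbi

ahdgdgcfbi


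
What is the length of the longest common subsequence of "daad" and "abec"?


LCS of "daad" and "abec"
DP table:
           a    b    e    c
      0    0    0    0    0
  d   0    0    0    0    0
  a   0    1    1    1    1
  a   0    1    1    1    1
  d   0    1    1    1    1
LCS length = dp[4][4] = 1

1


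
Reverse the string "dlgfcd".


Input: dlgfcd
Reading characters right to left:
  Position 5: 'd'
  Position 4: 'c'
  Position 3: 'f'
  Position 2: 'g'
  Position 1: 'l'
  Position 0: 'd'
Reversed: dcfgld

dcfgld


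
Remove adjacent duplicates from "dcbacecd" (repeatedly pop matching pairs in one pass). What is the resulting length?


Input: dcbacecd
Stack-based adjacent duplicate removal:
  Read 'd': push. Stack: d
  Read 'c': push. Stack: dc
  Read 'b': push. Stack: dcb
  Read 'a': push. Stack: dcba
  Read 'c': push. Stack: dcbac
  Read 'e': push. Stack: dcbace
  Read 'c': push. Stack: dcbacec
  Read 'd': push. Stack: dcbacecd
Final stack: "dcbacecd" (length 8)

8


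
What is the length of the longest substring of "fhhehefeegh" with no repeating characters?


Input: "fhhehefeegh"
Sliding window (track last position of each char):
  Position 0 ('f'): window [0,0] length 1 -- new best
  Position 1 ('h'): window [0,1] length 2 -- new best
  Position 2 ('h'): repeat (last at 1), move window start to 2
  Position 2 ('h'): window [2,2] length 1
  Position 3 ('e'): window [2,3] length 2
  Position 4 ('h'): repeat (last at 2), move window start to 3
  Position 4 ('h'): window [3,4] length 2
  Position 5 ('e'): repeat (last at 3), move window start to 4
  Position 5 ('e'): window [4,5] length 2
  Position 6 ('f'): window [4,6] length 3 -- new best
  Position 7 ('e'): repeat (last at 5), move window start to 6
  Position 7 ('e'): window [6,7] length 2
  Position 8 ('e'): repeat (last at 7), move window start to 8
  Position 8 ('e'): window [8,8] length 1
  Position 9 ('g'): window [8,9] length 2
  Position 10 ('h'): window [8,10] length 3
Longest substring with no repeats: "hef" with length 3

3


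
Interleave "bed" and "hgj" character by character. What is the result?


Interleaving "bed" and "hgj":
  Position 0: 'b' from first, 'h' from second => "bh"
  Position 1: 'e' from first, 'g' from second => "eg"
  Position 2: 'd' from first, 'j' from second => "dj"
Result: bhegdj

bhegdj
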